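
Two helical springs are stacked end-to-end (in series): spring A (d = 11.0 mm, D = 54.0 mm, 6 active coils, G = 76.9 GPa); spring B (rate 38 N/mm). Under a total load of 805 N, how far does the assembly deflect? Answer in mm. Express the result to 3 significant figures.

26.6 mm

k_A = Gd⁴/(8D³N_a) = (76.9×10³)(11.0⁴)/(8·54.0³·6) = 148.96 N/mm
Series: 1/k_eq = 1/148.96 + 1/38 = 0.033029; k_eq = 30.276 N/mm
δ = F/k_eq = 805/30.276 = 26.588 mm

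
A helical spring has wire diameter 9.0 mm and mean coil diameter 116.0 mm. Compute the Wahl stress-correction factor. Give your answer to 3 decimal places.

C = D/d = 116.0/9.0 = 12.8889
K_W = (4C−1)/(4C−4) + 0.615/C = 50.556/47.556 + 0.0477 = 1.1108

1.111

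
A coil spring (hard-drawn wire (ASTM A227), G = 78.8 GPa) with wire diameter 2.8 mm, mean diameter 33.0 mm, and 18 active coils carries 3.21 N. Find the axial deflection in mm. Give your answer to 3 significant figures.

k = Gd⁴/(8D³N_a) = (78.8×10³)(2.8⁴)/(8·33.0³·18) = 0.93595 N/mm
δ = F/k = 3.21 / 0.93595 = 3.4297 mm

3.43 mm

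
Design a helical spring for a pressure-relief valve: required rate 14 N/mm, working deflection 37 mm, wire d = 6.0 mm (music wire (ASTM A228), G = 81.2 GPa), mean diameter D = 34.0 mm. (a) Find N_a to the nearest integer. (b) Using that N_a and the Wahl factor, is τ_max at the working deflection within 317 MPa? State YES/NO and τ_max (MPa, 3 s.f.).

N_a = Gd⁴/(8D³k) = (81.2×10³)(6.0⁴)/(8·34.0³·14) = 23.91 → N_a = 24
Actual rate k = Gd⁴/(8D³·24) = 13.945 N/mm
Working load F = kδ = 13.945·37 = 515.97 N
C = 34.0/6.0 = 5.6667; K_W = (4C−1)/(4C−4)+0.615/C = 1.2692
τ_max = K_W·8FD/(πd³) = 1.2692·206.82 = 262.5 MPa
τ_max ≤ 317 MPa → acceptable

(a) 24 coils; (b) YES, τ_max = 263 MPa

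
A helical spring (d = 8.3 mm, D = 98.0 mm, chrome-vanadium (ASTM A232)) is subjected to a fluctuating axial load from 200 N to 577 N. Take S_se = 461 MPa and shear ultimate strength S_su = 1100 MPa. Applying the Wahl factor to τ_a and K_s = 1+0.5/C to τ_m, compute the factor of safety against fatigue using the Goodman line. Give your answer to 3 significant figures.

2.77

C = D/d = 98.0/8.3 = 11.8072; K_W = (4C−1)/(4C−4)+0.615/C = 1.1215; K_s = 1+0.5/C = 1.0423
F_a = (F_max−F_min)/2 = 188.5 N; F_m = (F_max+F_min)/2 = 388.5 N
τ_a = K_W·8F_aD/(πd³) = 1.1215 × 82.27 = 92.265 MPa
τ_m = K_s·8F_mD/(πd³) = 1.0423 × 169.56 = 176.74 MPa
Goodman: 1/n_f = τ_a/S_se + τ_m/S_su = 92.265/461 + 176.74/1100 = 0.20014 + 0.16067 = 0.36081
n_f = 1/0.36081 = 2.772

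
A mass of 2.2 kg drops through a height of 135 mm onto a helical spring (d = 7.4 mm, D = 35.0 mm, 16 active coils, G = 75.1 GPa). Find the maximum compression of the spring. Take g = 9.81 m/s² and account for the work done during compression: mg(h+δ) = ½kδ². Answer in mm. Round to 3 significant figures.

12.5 mm

k = Gd⁴/(8D³N_a) = (75.1×10³)(7.4⁴)/(8·35.0³·16) = 41.035 N/mm
W = mg = 2.2 × 9.81 = 21.582 N
½kδ² − Wδ − Wh = 0 → δ = (W + √(W² + 2kWh))/k
δ = (21.582 + √(465.78 + 239116))/41.035 = (21.582 + 489.47)/41.035 = 12.454 mm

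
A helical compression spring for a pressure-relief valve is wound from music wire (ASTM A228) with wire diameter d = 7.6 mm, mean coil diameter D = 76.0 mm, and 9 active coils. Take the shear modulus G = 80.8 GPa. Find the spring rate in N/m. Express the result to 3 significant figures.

k = Gd⁴/(8D³N_a) = (80.8×10³ × 7.6⁴) / (8 × 76.0³ × 9)
  = 2.69566e+08 / 3.16063e+07 = 8.5289 N/mm = 8528.9 N/m

8530 N/m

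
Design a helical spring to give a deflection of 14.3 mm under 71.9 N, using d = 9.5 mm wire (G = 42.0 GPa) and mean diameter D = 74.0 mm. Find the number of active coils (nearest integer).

21

Required rate k = F/δ = 71.9/14.3 = 5.028 N/mm
N_a = Gd⁴/(8D³k) = (42.0×10³ × 9.5⁴)/(8 × 74.0³ × 5.028)
    = 3.42093e+08 / 1.62996e+07 = 20.99 → 21 coils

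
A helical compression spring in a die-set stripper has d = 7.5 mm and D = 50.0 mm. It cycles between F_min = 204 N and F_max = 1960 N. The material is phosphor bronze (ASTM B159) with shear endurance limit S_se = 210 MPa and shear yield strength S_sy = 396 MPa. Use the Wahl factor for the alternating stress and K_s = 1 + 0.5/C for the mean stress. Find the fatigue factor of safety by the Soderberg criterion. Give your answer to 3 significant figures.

C = D/d = 50.0/7.5 = 6.6667; K_W = (4C−1)/(4C−4)+0.615/C = 1.2246; K_s = 1+0.5/C = 1.0750
F_a = (F_max−F_min)/2 = 878 N; F_m = (F_max+F_min)/2 = 1082 N
τ_a = K_W·8F_aD/(πd³) = 1.2246 × 264.98 = 324.5 MPa
τ_m = K_s·8F_mD/(πd³) = 1.0750 × 326.55 = 351.04 MPa
Soderberg: 1/n_f = τ_a/S_se + τ_m/S_sy = 324.5/210 + 351.04/396 = 1.54524 + 0.88648 = 2.4317
n_f = 1/2.4317 = 0.4112

0.411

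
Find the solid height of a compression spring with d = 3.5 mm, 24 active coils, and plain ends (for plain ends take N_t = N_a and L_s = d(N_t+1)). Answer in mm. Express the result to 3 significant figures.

plain ends: N_t = N_a = 24
L_s = d·(N_t+1) = 3.5 × 25 = 87.5 mm

87.5 mm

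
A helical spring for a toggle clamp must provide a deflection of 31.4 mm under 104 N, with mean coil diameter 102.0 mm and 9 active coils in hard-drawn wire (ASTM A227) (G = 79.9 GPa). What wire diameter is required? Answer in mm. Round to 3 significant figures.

Required rate k = F/δ = 104/31.4 = 3.3121 N/mm
d = (8D³N_a·k / G)^(1/4) = (8·102.0³·9·3.3121 / (79.9×10³))^0.25
  = (3167.3)^0.25 = 7.5019 mm

7.50 mm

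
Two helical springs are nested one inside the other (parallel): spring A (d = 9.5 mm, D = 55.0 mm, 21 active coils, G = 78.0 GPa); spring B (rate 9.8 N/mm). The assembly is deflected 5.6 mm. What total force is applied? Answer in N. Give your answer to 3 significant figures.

182 N

k_A = Gd⁴/(8D³N_a) = (78.0×10³)(9.5⁴)/(8·55.0³·21) = 22.73 N/mm
Parallel: k_eq = 22.73 + 9.8 = 32.53 N/mm
F = k_eq·δ = 32.53·5.6 = 182.17 N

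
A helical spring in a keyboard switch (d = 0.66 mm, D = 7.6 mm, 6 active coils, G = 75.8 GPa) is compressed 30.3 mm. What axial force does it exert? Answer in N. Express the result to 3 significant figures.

20.7 N

k = Gd⁴/(8D³N_a) = (75.8×10³)(0.66⁴)/(8·7.6³·6) = 0.68259 N/mm
F = k·δ = 0.68259 × 30.3 = 20.683 N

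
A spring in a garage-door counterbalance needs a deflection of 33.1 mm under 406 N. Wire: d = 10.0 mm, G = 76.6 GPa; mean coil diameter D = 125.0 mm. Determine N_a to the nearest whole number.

Required rate k = F/δ = 406/33.1 = 12.266 N/mm
N_a = Gd⁴/(8D³k) = (76.6×10³ × 10.0⁴)/(8 × 125.0³ × 12.266)
    = 7.66e+08 / 1.91654e+08 = 3.997 → 4 coils

4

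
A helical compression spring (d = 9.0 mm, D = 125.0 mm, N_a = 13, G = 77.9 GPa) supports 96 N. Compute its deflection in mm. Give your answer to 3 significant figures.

38.2 mm

k = Gd⁴/(8D³N_a) = (77.9×10³)(9.0⁴)/(8·125.0³·13) = 2.5162 N/mm
δ = F/k = 96 / 2.5162 = 38.153 mm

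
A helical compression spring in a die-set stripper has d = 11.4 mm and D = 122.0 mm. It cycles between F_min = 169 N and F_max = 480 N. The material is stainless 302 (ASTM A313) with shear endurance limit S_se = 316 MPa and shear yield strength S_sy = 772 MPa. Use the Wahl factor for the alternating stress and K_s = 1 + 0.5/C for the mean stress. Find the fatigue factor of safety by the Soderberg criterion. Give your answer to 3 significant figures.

4.78

C = D/d = 122.0/11.4 = 10.7018; K_W = (4C−1)/(4C−4)+0.615/C = 1.1348; K_s = 1+0.5/C = 1.0467
F_a = (F_max−F_min)/2 = 155.5 N; F_m = (F_max+F_min)/2 = 324.5 N
τ_a = K_W·8F_aD/(πd³) = 1.1348 × 32.607 = 37.002 MPa
τ_m = K_s·8F_mD/(πd³) = 1.0467 × 68.046 = 71.225 MPa
Soderberg: 1/n_f = τ_a/S_se + τ_m/S_sy = 37.002/316 + 71.225/772 = 0.11709 + 0.09226 = 0.20935
n_f = 1/0.20935 = 4.777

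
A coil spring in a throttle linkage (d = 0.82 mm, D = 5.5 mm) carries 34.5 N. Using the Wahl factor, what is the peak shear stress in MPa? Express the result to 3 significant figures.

Spring index C = D/d = 5.5/0.82 = 6.7073
K_W = (4C−1)/(4C−4) + 0.615/C = 25.829/22.829 + 0.0917 = 1.2231
τ₀ = 8FD/(πd³) = 8·34.5·5.5/(π·0.82³) = 1518/1.7322 = 876.36 MPa
τ_max = K·τ₀ = 1.2231 × 876.36 = 1071.9 MPa

1070 MPa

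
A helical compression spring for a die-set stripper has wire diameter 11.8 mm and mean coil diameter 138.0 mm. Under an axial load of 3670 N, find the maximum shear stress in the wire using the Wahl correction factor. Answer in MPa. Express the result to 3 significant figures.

Spring index C = D/d = 138.0/11.8 = 11.6949
K_W = (4C−1)/(4C−4) + 0.615/C = 45.780/42.780 + 0.0526 = 1.1227
τ₀ = 8FD/(πd³) = 8·3670·138.0/(π·11.8³) = 4.05168e+06/5161.7 = 784.95 MPa
τ_max = K·τ₀ = 1.1227 × 784.95 = 881.27 MPa

881 MPa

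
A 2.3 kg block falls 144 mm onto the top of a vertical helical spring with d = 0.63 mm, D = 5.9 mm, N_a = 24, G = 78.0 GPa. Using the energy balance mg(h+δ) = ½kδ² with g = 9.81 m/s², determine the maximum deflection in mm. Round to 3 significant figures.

234 mm

k = Gd⁴/(8D³N_a) = (78.0×10³)(0.63⁴)/(8·5.9³·24) = 0.3116 N/mm
W = mg = 2.3 × 9.81 = 22.563 N
½kδ² − Wδ − Wh = 0 → δ = (W + √(W² + 2kWh))/k
δ = (22.563 + √(509.09 + 2024.83))/0.3116 = (22.563 + 50.338)/0.3116 = 233.96 mm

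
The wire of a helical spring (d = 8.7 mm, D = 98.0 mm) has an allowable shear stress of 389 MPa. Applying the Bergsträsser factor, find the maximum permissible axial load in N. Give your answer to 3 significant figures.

917 N

C = D/d = 98.0/8.7 = 11.2644
K_B = (4C+2)/(4C−3) = 47.057/42.057 = 1.1189
τ_max = K·8FD/(πd³) → F_max = τ_allow·πd³/(8DK)
F_max = 389·π·8.7³/(8·98.0·1.1189) = 8.0474e+05/877.21 = 917.39 N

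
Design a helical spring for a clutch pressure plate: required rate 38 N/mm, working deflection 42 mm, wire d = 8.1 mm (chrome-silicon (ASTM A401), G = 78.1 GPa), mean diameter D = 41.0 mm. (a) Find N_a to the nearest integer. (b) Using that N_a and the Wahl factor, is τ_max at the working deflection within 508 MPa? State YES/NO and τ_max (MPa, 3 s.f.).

N_a = Gd⁴/(8D³k) = (78.1×10³)(8.1⁴)/(8·41.0³·38) = 16.05 → N_a = 16
Actual rate k = Gd⁴/(8D³·16) = 38.109 N/mm
Working load F = kδ = 38.109·42 = 1600.6 N
C = 41.0/8.1 = 5.0617; K_W = (4C−1)/(4C−4)+0.615/C = 1.3062
τ_max = K_W·8FD/(πd³) = 1.3062·314.45 = 410.72 MPa
τ_max ≤ 508 MPa → acceptable

(a) 16 coils; (b) YES, τ_max = 411 MPa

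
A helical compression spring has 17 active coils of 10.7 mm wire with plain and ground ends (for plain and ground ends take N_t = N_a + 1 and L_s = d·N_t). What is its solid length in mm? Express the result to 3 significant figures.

plain and ground ends: N_t = N_a + 1 = 17 + 1 = 18
L_s = d·N_t = 10.7 × 18 = 192.6 mm

193 mm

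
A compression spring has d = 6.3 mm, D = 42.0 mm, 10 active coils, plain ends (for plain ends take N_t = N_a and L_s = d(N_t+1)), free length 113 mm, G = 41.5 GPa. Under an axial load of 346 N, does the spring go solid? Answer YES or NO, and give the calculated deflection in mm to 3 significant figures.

NO, δ = 31.4 mm

k = Gd⁴/(8D³N_a) = (41.5×10³)(6.3⁴)/(8·42.0³·10) = 11.03 N/mm
N_t = 10; L_s = 6.3·11 = 69.3 mm; δ_solid = L₀ − L_s = 113 − 69.3 = 43.7 mm
δ = F/k = 346/11.03 = 31.369 mm
δ < δ_solid → spring does not go solid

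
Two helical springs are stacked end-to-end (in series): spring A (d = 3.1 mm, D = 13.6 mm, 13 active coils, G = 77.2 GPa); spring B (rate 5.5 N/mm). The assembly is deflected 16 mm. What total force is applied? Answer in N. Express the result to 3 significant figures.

73.2 N

k_A = Gd⁴/(8D³N_a) = (77.2×10³)(3.1⁴)/(8·13.6³·13) = 27.253 N/mm
Series: 1/k_eq = 1/27.253 + 1/5.5 = 0.21851; k_eq = 4.5764 N/mm
F = k_eq·δ = 4.5764·16 = 73.223 N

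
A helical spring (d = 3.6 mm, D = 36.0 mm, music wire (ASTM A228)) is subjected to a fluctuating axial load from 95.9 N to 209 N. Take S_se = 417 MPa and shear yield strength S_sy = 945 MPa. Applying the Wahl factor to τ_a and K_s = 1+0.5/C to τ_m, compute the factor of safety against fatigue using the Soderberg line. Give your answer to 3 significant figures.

C = D/d = 36.0/3.6 = 10.0000; K_W = (4C−1)/(4C−4)+0.615/C = 1.1448; K_s = 1+0.5/C = 1.0500
F_a = (F_max−F_min)/2 = 56.55 N; F_m = (F_max+F_min)/2 = 152.45 N
τ_a = K_W·8F_aD/(πd³) = 1.1448 × 111.11 = 127.21 MPa
τ_m = K_s·8F_mD/(πd³) = 1.0500 × 299.55 = 314.52 MPa
Soderberg: 1/n_f = τ_a/S_se + τ_m/S_sy = 127.21/417 + 314.52/945 = 0.30505 + 0.33283 = 0.63788
n_f = 1/0.63788 = 1.568

1.57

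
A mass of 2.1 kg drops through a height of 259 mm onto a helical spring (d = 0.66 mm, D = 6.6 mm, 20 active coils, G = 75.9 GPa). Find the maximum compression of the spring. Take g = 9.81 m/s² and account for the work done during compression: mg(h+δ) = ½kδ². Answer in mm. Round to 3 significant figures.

262 mm

k = Gd⁴/(8D³N_a) = (75.9×10³)(0.66⁴)/(8·6.6³·20) = 0.31309 N/mm
W = mg = 2.1 × 9.81 = 20.601 N
½kδ² − Wδ − Wh = 0 → δ = (W + √(W² + 2kWh))/k
δ = (20.601 + √(424.4 + 3341.06))/0.31309 = (20.601 + 61.363)/0.31309 = 261.79 mm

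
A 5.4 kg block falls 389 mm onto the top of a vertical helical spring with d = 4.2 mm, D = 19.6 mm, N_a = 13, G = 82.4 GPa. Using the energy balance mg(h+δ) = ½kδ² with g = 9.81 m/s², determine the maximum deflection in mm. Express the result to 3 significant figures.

37.1 mm

k = Gd⁴/(8D³N_a) = (82.4×10³)(4.2⁴)/(8·19.6³·13) = 32.743 N/mm
W = mg = 5.4 × 9.81 = 52.974 N
½kδ² − Wδ − Wh = 0 → δ = (W + √(W² + 2kWh))/k
δ = (52.974 + √(2806.2 + 1.34948e+06))/32.743 = (52.974 + 1162.9)/32.743 = 37.133 mm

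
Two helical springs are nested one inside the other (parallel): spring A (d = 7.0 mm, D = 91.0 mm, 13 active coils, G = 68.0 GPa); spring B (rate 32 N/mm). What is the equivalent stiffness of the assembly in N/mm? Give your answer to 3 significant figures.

34.1 N/mm

k_A = Gd⁴/(8D³N_a) = (68.0×10³)(7.0⁴)/(8·91.0³·13) = 2.0833 N/mm
Parallel: k_eq = 2.0833 + 32 = 34.083 N/mm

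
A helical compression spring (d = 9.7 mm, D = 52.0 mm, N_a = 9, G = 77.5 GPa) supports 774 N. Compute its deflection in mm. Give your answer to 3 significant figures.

k = Gd⁴/(8D³N_a) = (77.5×10³)(9.7⁴)/(8·52.0³·9) = 67.771 N/mm
δ = F/k = 774 / 67.771 = 11.421 mm

11.4 mm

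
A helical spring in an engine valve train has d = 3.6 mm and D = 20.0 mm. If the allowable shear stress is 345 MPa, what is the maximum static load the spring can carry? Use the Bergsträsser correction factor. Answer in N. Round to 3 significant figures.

C = D/d = 20.0/3.6 = 5.5556
K_B = (4C+2)/(4C−3) = 24.222/19.222 = 1.2601
τ_max = K·8FD/(πd³) → F_max = τ_allow·πd³/(8DK)
F_max = 345·π·3.6³/(8·20.0·1.2601) = 50568/201.62 = 250.81 N

251 N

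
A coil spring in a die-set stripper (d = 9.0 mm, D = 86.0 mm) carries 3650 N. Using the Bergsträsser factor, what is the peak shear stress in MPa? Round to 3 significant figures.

Spring index C = D/d = 86.0/9.0 = 9.5556
K_B = (4C+2)/(4C−3) = 40.222/35.222 = 1.1420
τ₀ = 8FD/(πd³) = 8·3650·86.0/(π·9.0³) = 2.5112e+06/2290.2 = 1096.5 MPa
τ_max = K·τ₀ = 1.1420 × 1096.5 = 1252.1 MPa

1250 MPa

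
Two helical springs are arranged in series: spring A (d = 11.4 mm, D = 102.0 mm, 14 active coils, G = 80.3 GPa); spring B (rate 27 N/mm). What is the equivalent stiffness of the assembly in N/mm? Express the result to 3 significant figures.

8.02 N/mm

k_A = Gd⁴/(8D³N_a) = (80.3×10³)(11.4⁴)/(8·102.0³·14) = 11.411 N/mm
Series: 1/k_eq = 1/11.411 + 1/27 = 0.12467; k_eq = 8.021 N/mm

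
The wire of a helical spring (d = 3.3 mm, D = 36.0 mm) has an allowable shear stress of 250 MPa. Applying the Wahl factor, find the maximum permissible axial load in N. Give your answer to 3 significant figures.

86.6 N

C = D/d = 36.0/3.3 = 10.9091
K_W = (4C−1)/(4C−4) + 0.615/C = 42.636/39.636 + 0.0564 = 1.1321
τ_max = K·8FD/(πd³) → F_max = τ_allow·πd³/(8DK)
F_max = 250·π·3.3³/(8·36.0·1.1321) = 28225/326.03 = 86.57 N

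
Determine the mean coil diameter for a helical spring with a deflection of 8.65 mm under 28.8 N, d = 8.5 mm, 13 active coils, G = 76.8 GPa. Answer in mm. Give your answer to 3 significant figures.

Required rate k = F/δ = 28.8/8.65 = 3.3295 N/mm
D = (Gd⁴/(8N_a·k))^(1/3) = (76.8×10³·8.5⁴/(8·13·3.3295))^(1/3)
  = (1.15778e+06)^(1/3) = 105.0048 mm

105 mm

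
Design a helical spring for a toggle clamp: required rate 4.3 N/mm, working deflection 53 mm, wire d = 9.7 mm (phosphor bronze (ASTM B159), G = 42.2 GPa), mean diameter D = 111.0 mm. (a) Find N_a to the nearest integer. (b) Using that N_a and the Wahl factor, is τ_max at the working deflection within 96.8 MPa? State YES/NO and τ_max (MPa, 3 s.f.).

N_a = Gd⁴/(8D³k) = (42.2×10³)(9.7⁴)/(8·111.0³·4.3) = 7.941 → N_a = 8
Actual rate k = Gd⁴/(8D³·8) = 4.2683 N/mm
Working load F = kδ = 4.2683·53 = 226.22 N
C = 111.0/9.7 = 11.4433; K_W = (4C−1)/(4C−4)+0.615/C = 1.1256
τ_max = K_W·8FD/(πd³) = 1.1256·70.061 = 78.857 MPa
τ_max ≤ 96.8 MPa → acceptable

(a) 8 coils; (b) YES, τ_max = 78.9 MPa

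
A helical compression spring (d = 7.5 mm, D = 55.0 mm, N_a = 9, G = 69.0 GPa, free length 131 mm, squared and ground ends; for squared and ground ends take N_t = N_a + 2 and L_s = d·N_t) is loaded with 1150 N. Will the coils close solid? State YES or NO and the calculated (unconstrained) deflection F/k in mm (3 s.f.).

k = Gd⁴/(8D³N_a) = (69.0×10³)(7.5⁴)/(8·55.0³·9) = 18.225 N/mm
N_t = 11; L_s = 7.5·11 = 82.5 mm; δ_solid = L₀ − L_s = 131 − 82.5 = 48.5 mm
δ = F/k = 1150/18.225 = 63.099 mm
δ ≥ δ_solid → spring goes solid

YES, δ = 63.1 mm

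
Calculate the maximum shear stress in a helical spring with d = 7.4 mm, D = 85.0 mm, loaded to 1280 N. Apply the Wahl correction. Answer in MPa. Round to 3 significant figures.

769 MPa

Spring index C = D/d = 85.0/7.4 = 11.4865
K_W = (4C−1)/(4C−4) + 0.615/C = 44.946/41.946 + 0.0535 = 1.1251
τ₀ = 8FD/(πd³) = 8·1280·85.0/(π·7.4³) = 870400/1273 = 683.71 MPa
τ_max = K·τ₀ = 1.1251 × 683.71 = 769.22 MPa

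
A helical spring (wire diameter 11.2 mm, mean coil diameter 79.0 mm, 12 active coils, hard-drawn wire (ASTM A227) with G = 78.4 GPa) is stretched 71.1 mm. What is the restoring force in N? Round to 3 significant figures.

1850 N

k = Gd⁴/(8D³N_a) = (78.4×10³)(11.2⁴)/(8·79.0³·12) = 26.064 N/mm
F = k·δ = 26.064 × 71.1 = 1853.1 N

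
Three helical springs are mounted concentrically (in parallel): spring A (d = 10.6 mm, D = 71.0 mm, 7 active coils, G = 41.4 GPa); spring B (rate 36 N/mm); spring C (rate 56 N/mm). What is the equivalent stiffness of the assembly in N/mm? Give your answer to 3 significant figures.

118 N/mm

k_A = Gd⁴/(8D³N_a) = (41.4×10³)(10.6⁴)/(8·71.0³·7) = 26.077 N/mm
Parallel: k_eq = 26.077 + 36 + 56 = 118.08 N/mm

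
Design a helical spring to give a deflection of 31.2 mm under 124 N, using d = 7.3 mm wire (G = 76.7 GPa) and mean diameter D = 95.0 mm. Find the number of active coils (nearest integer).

Required rate k = F/δ = 124/31.2 = 3.9744 N/mm
N_a = Gd⁴/(8D³k) = (76.7×10³ × 7.3⁴)/(8 × 95.0³ × 3.9744)
    = 2.17815e+08 / 2.72601e+07 = 7.99 → 8 coils

8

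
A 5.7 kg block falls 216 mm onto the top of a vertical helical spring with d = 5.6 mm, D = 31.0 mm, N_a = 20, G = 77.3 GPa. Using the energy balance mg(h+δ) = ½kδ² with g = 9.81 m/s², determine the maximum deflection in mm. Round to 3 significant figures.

42.6 mm

k = Gd⁴/(8D³N_a) = (77.3×10³)(5.6⁴)/(8·31.0³·20) = 15.949 N/mm
W = mg = 5.7 × 9.81 = 55.917 N
½kδ² − Wδ − Wh = 0 → δ = (W + √(W² + 2kWh))/k
δ = (55.917 + √(3126.7 + 385260))/15.949 = (55.917 + 623.21)/15.949 = 42.582 mm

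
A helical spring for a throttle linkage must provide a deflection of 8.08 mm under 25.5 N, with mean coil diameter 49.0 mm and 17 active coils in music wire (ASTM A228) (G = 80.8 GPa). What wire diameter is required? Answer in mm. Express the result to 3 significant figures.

5.00 mm

Required rate k = F/δ = 25.5/8.08 = 3.1559 N/mm
d = (8D³N_a·k / G)^(1/4) = (8·49.0³·17·3.1559 / (80.8×10³))^0.25
  = (624.95)^0.25 = 4.9999 mm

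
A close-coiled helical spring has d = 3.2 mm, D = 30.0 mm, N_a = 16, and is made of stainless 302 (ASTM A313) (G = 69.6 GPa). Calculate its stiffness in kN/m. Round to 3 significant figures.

2.11 kN/m

k = Gd⁴/(8D³N_a) = (69.6×10³ × 3.2⁴) / (8 × 30.0³ × 16)
  = 7.29809e+06 / 3.456e+06 = 2.1117 N/mm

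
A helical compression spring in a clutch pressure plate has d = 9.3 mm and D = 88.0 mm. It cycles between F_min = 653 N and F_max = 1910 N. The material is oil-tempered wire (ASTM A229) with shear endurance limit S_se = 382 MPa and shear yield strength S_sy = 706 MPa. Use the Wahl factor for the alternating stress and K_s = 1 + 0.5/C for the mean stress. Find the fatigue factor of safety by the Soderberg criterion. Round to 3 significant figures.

0.942

C = D/d = 88.0/9.3 = 9.4624; K_W = (4C−1)/(4C−4)+0.615/C = 1.1536; K_s = 1+0.5/C = 1.0528
F_a = (F_max−F_min)/2 = 628.5 N; F_m = (F_max+F_min)/2 = 1281.5 N
τ_a = K_W·8F_aD/(πd³) = 1.1536 × 175.1 = 202 MPa
τ_m = K_s·8F_mD/(πd³) = 1.0528 × 357.02 = 375.89 MPa
Soderberg: 1/n_f = τ_a/S_se + τ_m/S_sy = 202/382 + 375.89/706 = 0.52879 + 0.53242 = 1.0612
n_f = 1/1.0612 = 0.9423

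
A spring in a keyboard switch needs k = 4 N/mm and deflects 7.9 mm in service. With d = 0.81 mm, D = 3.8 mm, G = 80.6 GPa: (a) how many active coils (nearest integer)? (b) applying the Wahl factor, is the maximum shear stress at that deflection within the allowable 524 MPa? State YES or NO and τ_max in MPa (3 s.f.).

(a) 20 coils; (b) NO, τ_max = 758 MPa

N_a = Gd⁴/(8D³k) = (80.6×10³)(0.81⁴)/(8·3.8³·4) = 19.76 → N_a = 20
Actual rate k = Gd⁴/(8D³·20) = 3.9519 N/mm
Working load F = kδ = 3.9519·7.9 = 31.22 N
C = 3.8/0.81 = 4.6914; K_W = (4C−1)/(4C−4)+0.615/C = 1.3343
τ_max = K_W·8FD/(πd³) = 1.3343·568.46 = 758.48 MPa
τ_max > 524 MPa → exceeds allowable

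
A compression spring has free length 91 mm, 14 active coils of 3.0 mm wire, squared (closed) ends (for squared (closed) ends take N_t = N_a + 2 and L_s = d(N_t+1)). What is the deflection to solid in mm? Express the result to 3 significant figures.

N_t = 16; L_s = 3.0·17 = 51 mm
δ_solid = L₀ − L_s = 91 − 51 = 40 mm

40.0 mm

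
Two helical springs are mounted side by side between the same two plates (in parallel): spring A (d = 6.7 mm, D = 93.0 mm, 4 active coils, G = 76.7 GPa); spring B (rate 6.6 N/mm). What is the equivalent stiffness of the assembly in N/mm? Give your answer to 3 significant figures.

12.6 N/mm

k_A = Gd⁴/(8D³N_a) = (76.7×10³)(6.7⁴)/(8·93.0³·4) = 6.0048 N/mm
Parallel: k_eq = 6.0048 + 6.6 = 12.605 N/mm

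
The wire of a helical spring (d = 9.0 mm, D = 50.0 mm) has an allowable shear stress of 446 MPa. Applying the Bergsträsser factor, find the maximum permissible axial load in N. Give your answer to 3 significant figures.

C = D/d = 50.0/9.0 = 5.5556
K_B = (4C+2)/(4C−3) = 24.222/19.222 = 1.2601
τ_max = K·8FD/(πd³) → F_max = τ_allow·πd³/(8DK)
F_max = 446·π·9.0³/(8·50.0·1.2601) = 1.0214e+06/504.05 = 2026.5 N

2030 N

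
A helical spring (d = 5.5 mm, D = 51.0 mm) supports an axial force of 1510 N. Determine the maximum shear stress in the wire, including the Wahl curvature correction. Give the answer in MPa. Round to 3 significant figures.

Spring index C = D/d = 51.0/5.5 = 9.2727
K_W = (4C−1)/(4C−4) + 0.615/C = 36.091/33.091 + 0.0663 = 1.1570
τ₀ = 8FD/(πd³) = 8·1510·51.0/(π·5.5³) = 616080/522.68 = 1178.7 MPa
τ_max = K·τ₀ = 1.1570 × 1178.7 = 1363.7 MPa

1360 MPa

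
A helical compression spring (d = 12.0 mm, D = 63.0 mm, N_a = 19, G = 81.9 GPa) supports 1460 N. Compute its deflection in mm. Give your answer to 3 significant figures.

k = Gd⁴/(8D³N_a) = (81.9×10³)(12.0⁴)/(8·63.0³·19) = 44.683 N/mm
δ = F/k = 1460 / 44.683 = 32.675 mm

32.7 mm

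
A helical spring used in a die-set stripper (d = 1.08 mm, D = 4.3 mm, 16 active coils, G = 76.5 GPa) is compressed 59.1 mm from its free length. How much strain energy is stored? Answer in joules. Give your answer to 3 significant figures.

17.9 J

k = Gd⁴/(8D³N_a) = (76.5×10³)(1.08⁴)/(8·4.3³·16) = 10.227 N/mm
U = ½kδ² = 0.5 × 10.227 × 59.1² = 17860 N·mm = 17.86 J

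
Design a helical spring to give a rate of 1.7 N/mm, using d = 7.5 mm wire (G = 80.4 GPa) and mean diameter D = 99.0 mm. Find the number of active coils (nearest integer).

N_a = Gd⁴/(8D³k) = (80.4×10³ × 7.5⁴)/(8 × 99.0³ × 1.7)
    = 2.54391e+08 / 1.31961e+07 = 19.28 → 19 coils

19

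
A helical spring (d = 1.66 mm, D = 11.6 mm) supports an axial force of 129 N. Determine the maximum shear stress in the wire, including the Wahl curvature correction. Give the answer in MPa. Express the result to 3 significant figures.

Spring index C = D/d = 11.6/1.66 = 6.9880
K_W = (4C−1)/(4C−4) + 0.615/C = 26.952/23.952 + 0.0880 = 1.2133
τ₀ = 8FD/(πd³) = 8·129·11.6/(π·1.66³) = 11971.2/14.371 = 833.04 MPa
τ_max = K·τ₀ = 1.2133 × 833.04 = 1010.7 MPa

1010 MPa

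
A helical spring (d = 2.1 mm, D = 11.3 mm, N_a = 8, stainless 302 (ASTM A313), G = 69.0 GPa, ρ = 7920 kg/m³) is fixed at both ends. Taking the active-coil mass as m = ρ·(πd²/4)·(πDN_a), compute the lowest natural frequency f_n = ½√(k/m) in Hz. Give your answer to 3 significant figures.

683 Hz

k = Gd⁴/(8D³N_a) = (69.0×10³)(2.1⁴)/(8·11.3³·8) = 14.532 N/mm = 14532 N/m
Wire length L = πDN_a = π·11.3·8 = 284 mm
m = ρ·(πd²/4)·L = 7920 × 3.4636×10⁻⁶ m² × 0.284 m = 0.0077906 kg
f_n = ½√(k/m) = 0.5·√(14532/0.0077906) = 0.5·√(1.8653e+06) = 682.87 Hz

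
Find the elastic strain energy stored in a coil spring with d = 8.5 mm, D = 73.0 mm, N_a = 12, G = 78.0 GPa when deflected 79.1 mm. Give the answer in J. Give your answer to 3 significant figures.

k = Gd⁴/(8D³N_a) = (78.0×10³)(8.5⁴)/(8·73.0³·12) = 10.903 N/mm
U = ½kδ² = 0.5 × 10.903 × 79.1² = 34108 N·mm = 34.108 J

34.1 J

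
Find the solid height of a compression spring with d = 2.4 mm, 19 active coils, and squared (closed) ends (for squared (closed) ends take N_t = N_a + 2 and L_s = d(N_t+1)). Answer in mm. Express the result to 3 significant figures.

52.8 mm

squared (closed) ends: N_t = N_a + 2 = 19 + 2 = 21
L_s = d·(N_t+1) = 2.4 × 22 = 52.8 mm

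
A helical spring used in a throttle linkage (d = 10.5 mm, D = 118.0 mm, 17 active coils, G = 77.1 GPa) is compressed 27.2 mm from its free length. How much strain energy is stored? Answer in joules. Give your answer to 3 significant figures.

k = Gd⁴/(8D³N_a) = (77.1×10³)(10.5⁴)/(8·118.0³·17) = 4.194 N/mm
U = ½kδ² = 0.5 × 4.194 × 27.2² = 1551.4 N·mm = 1.5514 J

1.55 J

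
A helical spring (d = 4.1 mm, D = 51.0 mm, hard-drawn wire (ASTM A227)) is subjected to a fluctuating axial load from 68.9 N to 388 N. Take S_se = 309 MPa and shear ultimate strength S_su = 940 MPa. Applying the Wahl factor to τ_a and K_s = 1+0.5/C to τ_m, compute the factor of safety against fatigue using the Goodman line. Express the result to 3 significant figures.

0.641

C = D/d = 51.0/4.1 = 12.4390; K_W = (4C−1)/(4C−4)+0.615/C = 1.1150; K_s = 1+0.5/C = 1.0402
F_a = (F_max−F_min)/2 = 159.55 N; F_m = (F_max+F_min)/2 = 228.45 N
τ_a = K_W·8F_aD/(πd³) = 1.1150 × 300.65 = 335.22 MPa
τ_m = K_s·8F_mD/(πd³) = 1.0402 × 430.48 = 447.78 MPa
Goodman: 1/n_f = τ_a/S_se + τ_m/S_su = 335.22/309 + 447.78/940 = 1.08486 + 0.47636 = 1.5612
n_f = 1/1.5612 = 0.6405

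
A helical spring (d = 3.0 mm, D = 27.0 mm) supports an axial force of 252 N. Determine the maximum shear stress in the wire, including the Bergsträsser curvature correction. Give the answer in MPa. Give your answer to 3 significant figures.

Spring index C = D/d = 27.0/3.0 = 9.0000
K_B = (4C+2)/(4C−3) = 38.000/33.000 = 1.1515
τ₀ = 8FD/(πd³) = 8·252·27.0/(π·3.0³) = 54432/84.823 = 641.71 MPa
τ_max = K·τ₀ = 1.1515 × 641.71 = 738.94 MPa

739 MPa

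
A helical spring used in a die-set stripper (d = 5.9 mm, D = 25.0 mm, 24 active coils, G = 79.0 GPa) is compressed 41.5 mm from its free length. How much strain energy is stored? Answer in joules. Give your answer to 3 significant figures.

k = Gd⁴/(8D³N_a) = (79.0×10³)(5.9⁴)/(8·25.0³·24) = 31.909 N/mm
U = ½kδ² = 0.5 × 31.909 × 41.5² = 27478 N·mm = 27.478 J

27.5 J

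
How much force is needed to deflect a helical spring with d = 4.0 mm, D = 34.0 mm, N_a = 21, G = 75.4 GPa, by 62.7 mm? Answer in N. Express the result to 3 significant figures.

183 N

k = Gd⁴/(8D³N_a) = (75.4×10³)(4.0⁴)/(8·34.0³·21) = 2.9232 N/mm
F = k·δ = 2.9232 × 62.7 = 183.29 N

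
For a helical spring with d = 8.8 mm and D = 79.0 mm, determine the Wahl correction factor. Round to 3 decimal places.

1.163

C = D/d = 79.0/8.8 = 8.9773
K_W = (4C−1)/(4C−4) + 0.615/C = 34.909/31.909 + 0.0685 = 1.1625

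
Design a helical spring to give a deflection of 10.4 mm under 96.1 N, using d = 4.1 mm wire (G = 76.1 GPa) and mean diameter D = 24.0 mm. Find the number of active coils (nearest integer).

Required rate k = F/δ = 96.1/10.4 = 9.2404 N/mm
N_a = Gd⁴/(8D³k) = (76.1×10³ × 4.1⁴)/(8 × 24.0³ × 9.2404)
    = 2.1504e+07 / 1.02191e+06 = 21.04 → 21 coils

21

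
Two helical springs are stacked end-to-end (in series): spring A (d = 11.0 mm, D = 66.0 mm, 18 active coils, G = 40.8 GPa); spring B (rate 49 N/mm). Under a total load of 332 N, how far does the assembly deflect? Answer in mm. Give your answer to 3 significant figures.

k_A = Gd⁴/(8D³N_a) = (40.8×10³)(11.0⁴)/(8·66.0³·18) = 14.429 N/mm
Series: 1/k_eq = 1/14.429 + 1/49 = 0.089713; k_eq = 11.147 N/mm
δ = F/k_eq = 332/11.147 = 29.785 mm

29.8 mm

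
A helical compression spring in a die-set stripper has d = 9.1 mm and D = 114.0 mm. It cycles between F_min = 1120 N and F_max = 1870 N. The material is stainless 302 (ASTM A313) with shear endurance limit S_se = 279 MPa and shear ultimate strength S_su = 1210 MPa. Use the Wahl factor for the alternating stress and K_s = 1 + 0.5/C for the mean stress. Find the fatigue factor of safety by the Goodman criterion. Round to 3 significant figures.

C = D/d = 114.0/9.1 = 12.5275; K_W = (4C−1)/(4C−4)+0.615/C = 1.1142; K_s = 1+0.5/C = 1.0399
F_a = (F_max−F_min)/2 = 375 N; F_m = (F_max+F_min)/2 = 1495 N
τ_a = K_W·8F_aD/(πd³) = 1.1142 × 144.46 = 160.95 MPa
τ_m = K_s·8F_mD/(πd³) = 1.0399 × 575.92 = 598.91 MPa
Goodman: 1/n_f = τ_a/S_se + τ_m/S_su = 160.95/279 + 598.91/1210 = 0.57689 + 0.49496 = 1.0719
n_f = 1/1.0719 = 0.933

0.933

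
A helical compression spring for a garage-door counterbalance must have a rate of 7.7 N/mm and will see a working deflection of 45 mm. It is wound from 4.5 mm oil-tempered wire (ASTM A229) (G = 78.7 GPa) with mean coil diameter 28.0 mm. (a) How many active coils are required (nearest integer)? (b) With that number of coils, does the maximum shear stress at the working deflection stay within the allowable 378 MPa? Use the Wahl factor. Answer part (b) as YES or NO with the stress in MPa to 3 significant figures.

(a) 24 coils; (b) YES, τ_max = 335 MPa

N_a = Gd⁴/(8D³k) = (78.7×10³)(4.5⁴)/(8·28.0³·7.7) = 23.87 → N_a = 24
Actual rate k = Gd⁴/(8D³·24) = 7.6568 N/mm
Working load F = kδ = 7.6568·45 = 344.56 N
C = 28.0/4.5 = 6.2222; K_W = (4C−1)/(4C−4)+0.615/C = 1.2425
τ_max = K_W·8FD/(πd³) = 1.2425·269.6 = 334.97 MPa
τ_max ≤ 378 MPa → acceptable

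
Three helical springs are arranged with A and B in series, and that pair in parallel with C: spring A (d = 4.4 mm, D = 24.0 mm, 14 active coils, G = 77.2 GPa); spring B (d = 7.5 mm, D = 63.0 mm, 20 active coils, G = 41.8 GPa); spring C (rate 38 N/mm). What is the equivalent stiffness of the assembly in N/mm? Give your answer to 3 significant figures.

40.8 N/mm

k_A = Gd⁴/(8D³N_a) = (77.2×10³)(4.4⁴)/(8·24.0³·14) = 18.689 N/mm
k_B = Gd⁴/(8D³N_a) = (41.8×10³)(7.5⁴)/(8·63.0³·20) = 3.3058 N/mm
Springs A,B series: k_AB = 1/(1/18.689+1/3.3058) = 2.8089 N/mm; parallel with C: k_eq = 2.8089+38 = 40.809 N/mm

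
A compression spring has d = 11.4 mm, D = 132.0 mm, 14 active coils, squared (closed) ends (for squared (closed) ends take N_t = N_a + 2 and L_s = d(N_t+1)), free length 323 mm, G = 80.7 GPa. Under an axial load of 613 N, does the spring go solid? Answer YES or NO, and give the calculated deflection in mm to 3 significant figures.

NO, δ = 116 mm

k = Gd⁴/(8D³N_a) = (80.7×10³)(11.4⁴)/(8·132.0³·14) = 5.2912 N/mm
N_t = 16; L_s = 11.4·17 = 193.8 mm; δ_solid = L₀ − L_s = 323 − 193.8 = 129.2 mm
δ = F/k = 613/5.2912 = 115.85 mm
δ < δ_solid → spring does not go solid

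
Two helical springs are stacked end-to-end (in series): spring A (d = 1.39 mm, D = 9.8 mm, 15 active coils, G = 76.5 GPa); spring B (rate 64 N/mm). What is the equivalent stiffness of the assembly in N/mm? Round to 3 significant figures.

2.43 N/mm

k_A = Gd⁴/(8D³N_a) = (76.5×10³)(1.39⁴)/(8·9.8³·15) = 2.5285 N/mm
Series: 1/k_eq = 1/2.5285 + 1/64 = 0.41112; k_eq = 2.4324 N/mm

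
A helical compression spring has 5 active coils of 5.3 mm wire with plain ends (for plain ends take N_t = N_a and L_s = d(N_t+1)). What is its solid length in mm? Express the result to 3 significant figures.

plain ends: N_t = N_a = 5
L_s = d·(N_t+1) = 5.3 × 6 = 31.8 mm

31.8 mm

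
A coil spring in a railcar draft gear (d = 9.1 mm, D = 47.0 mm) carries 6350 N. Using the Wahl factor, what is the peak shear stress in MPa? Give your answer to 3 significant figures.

Spring index C = D/d = 47.0/9.1 = 5.1648
K_W = (4C−1)/(4C−4) + 0.615/C = 19.659/16.659 + 0.1191 = 1.2992
τ₀ = 8FD/(πd³) = 8·6350·47.0/(π·9.1³) = 2.3876e+06/2367.4 = 1008.5 MPa
τ_max = K·τ₀ = 1.2992 × 1008.5 = 1310.2 MPa

1310 MPa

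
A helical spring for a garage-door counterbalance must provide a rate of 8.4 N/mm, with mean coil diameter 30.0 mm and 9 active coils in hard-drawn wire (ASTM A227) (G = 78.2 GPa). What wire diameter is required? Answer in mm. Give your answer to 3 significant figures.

3.80 mm

d = (8D³N_a·k / G)^(1/4) = (8·30.0³·9·8.4 / (78.2×10³))^0.25
  = (208.82)^0.25 = 3.8014 mm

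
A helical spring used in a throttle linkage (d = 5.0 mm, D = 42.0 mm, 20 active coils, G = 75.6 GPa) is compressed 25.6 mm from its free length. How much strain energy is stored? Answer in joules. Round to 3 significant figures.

k = Gd⁴/(8D³N_a) = (75.6×10³)(5.0⁴)/(8·42.0³·20) = 3.986 N/mm
U = ½kδ² = 0.5 × 3.986 × 25.6² = 1306.1 N·mm = 1.3061 J

1.31 J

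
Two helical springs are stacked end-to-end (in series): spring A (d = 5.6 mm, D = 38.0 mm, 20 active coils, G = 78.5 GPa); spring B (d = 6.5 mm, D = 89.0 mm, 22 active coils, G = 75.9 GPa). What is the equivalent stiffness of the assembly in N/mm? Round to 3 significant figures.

0.971 N/mm

k_A = Gd⁴/(8D³N_a) = (78.5×10³)(5.6⁴)/(8·38.0³·20) = 8.7933 N/mm
k_B = Gd⁴/(8D³N_a) = (75.9×10³)(6.5⁴)/(8·89.0³·22) = 1.092 N/mm
Series: 1/k_eq = 1/8.7933 + 1/1.092 = 1.0295; k_eq = 0.97135 N/mm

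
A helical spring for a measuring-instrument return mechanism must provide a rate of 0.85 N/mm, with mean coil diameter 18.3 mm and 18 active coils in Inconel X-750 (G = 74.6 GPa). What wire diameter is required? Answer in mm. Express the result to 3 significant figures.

d = (8D³N_a·k / G)^(1/4) = (8·18.3³·18·0.85 / (74.6×10³))^0.25
  = (10.055)^0.25 = 1.7807 mm

1.78 mm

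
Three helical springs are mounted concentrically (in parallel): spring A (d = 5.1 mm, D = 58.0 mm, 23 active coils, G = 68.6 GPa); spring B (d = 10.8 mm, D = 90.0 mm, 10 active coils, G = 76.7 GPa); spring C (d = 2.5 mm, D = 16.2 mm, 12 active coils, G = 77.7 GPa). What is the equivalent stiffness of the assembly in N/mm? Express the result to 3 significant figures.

26.6 N/mm

k_A = Gd⁴/(8D³N_a) = (68.6×10³)(5.1⁴)/(8·58.0³·23) = 1.2927 N/mm
k_B = Gd⁴/(8D³N_a) = (76.7×10³)(10.8⁴)/(8·90.0³·10) = 17.893 N/mm
k_C = Gd⁴/(8D³N_a) = (77.7×10³)(2.5⁴)/(8·16.2³·12) = 7.4364 N/mm
Parallel: k_eq = 1.2927 + 17.893 + 7.4364 = 26.622 N/mm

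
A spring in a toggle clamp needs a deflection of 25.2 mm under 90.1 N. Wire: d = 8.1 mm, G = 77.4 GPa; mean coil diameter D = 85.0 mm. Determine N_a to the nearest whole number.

19

Required rate k = F/δ = 90.1/25.2 = 3.5754 N/mm
N_a = Gd⁴/(8D³k) = (77.4×10³ × 8.1⁴)/(8 × 85.0³ × 3.5754)
    = 3.33182e+08 / 1.75659e+07 = 18.97 → 19 coils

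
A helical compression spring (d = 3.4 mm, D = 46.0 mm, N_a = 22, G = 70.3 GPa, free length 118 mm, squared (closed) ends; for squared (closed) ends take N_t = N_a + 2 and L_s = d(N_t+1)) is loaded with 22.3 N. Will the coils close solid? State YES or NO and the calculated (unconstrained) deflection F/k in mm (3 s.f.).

k = Gd⁴/(8D³N_a) = (70.3×10³)(3.4⁴)/(8·46.0³·22) = 0.54838 N/mm
N_t = 24; L_s = 3.4·25 = 85 mm; δ_solid = L₀ − L_s = 118 − 85 = 33 mm
δ = F/k = 22.3/0.54838 = 40.665 mm
δ ≥ δ_solid → spring goes solid

YES, δ = 40.7 mm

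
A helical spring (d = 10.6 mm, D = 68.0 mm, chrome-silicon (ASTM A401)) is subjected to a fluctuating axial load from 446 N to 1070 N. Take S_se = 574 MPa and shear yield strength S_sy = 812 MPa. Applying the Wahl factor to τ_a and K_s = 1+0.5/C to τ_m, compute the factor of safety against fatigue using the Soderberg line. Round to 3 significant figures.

C = D/d = 68.0/10.6 = 6.4151; K_W = (4C−1)/(4C−4)+0.615/C = 1.2344; K_s = 1+0.5/C = 1.0779
F_a = (F_max−F_min)/2 = 312 N; F_m = (F_max+F_min)/2 = 758 N
τ_a = K_W·8F_aD/(πd³) = 1.2344 × 45.361 = 55.993 MPa
τ_m = K_s·8F_mD/(πd³) = 1.0779 × 110.2 = 118.79 MPa
Soderberg: 1/n_f = τ_a/S_se + τ_m/S_sy = 55.993/574 + 118.79/812 = 0.09755 + 0.14630 = 0.24385
n_f = 1/0.24385 = 4.101

4.10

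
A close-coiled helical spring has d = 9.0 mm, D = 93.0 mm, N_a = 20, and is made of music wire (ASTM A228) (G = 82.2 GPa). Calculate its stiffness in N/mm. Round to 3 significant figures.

k = Gd⁴/(8D³N_a) = (82.2×10³ × 9.0⁴) / (8 × 93.0³ × 20)
  = 5.39314e+08 / 1.28697e+08 = 4.1906 N/mm

4.19 N/mm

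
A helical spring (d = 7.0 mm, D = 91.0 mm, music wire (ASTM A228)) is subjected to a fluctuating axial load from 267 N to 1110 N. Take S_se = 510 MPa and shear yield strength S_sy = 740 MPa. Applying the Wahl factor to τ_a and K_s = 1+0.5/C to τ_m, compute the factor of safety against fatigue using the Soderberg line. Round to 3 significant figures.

0.786

C = D/d = 91.0/7.0 = 13.0000; K_W = (4C−1)/(4C−4)+0.615/C = 1.1098; K_s = 1+0.5/C = 1.0385
F_a = (F_max−F_min)/2 = 421.5 N; F_m = (F_max+F_min)/2 = 688.5 N
τ_a = K_W·8F_aD/(πd³) = 1.1098 × 284.76 = 316.03 MPa
τ_m = K_s·8F_mD/(πd³) = 1.0385 × 465.15 = 483.04 MPa
Soderberg: 1/n_f = τ_a/S_se + τ_m/S_sy = 316.03/510 + 483.04/740 = 0.61967 + 0.65275 = 1.2724
n_f = 1/1.2724 = 0.7859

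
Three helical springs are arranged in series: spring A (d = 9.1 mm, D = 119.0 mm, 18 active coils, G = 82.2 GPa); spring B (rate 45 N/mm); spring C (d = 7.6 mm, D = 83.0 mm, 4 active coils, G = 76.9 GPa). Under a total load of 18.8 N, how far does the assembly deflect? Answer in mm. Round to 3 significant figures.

k_A = Gd⁴/(8D³N_a) = (82.2×10³)(9.1⁴)/(8·119.0³·18) = 2.3229 N/mm
k_C = Gd⁴/(8D³N_a) = (76.9×10³)(7.6⁴)/(8·83.0³·4) = 14.022 N/mm
Series: 1/k_eq = 1/2.3229 + 1/45 + 1/14.022 = 0.52403; k_eq = 1.9083 N/mm
δ = F/k_eq = 18.8/1.9083 = 9.8518 mm

9.85 mm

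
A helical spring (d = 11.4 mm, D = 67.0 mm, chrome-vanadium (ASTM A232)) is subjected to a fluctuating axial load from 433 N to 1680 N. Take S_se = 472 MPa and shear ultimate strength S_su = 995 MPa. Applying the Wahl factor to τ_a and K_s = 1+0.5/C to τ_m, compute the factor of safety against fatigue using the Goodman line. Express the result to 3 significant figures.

3.09

C = D/d = 67.0/11.4 = 5.8772; K_W = (4C−1)/(4C−4)+0.615/C = 1.2584; K_s = 1+0.5/C = 1.0851
F_a = (F_max−F_min)/2 = 623.5 N; F_m = (F_max+F_min)/2 = 1056.5 N
τ_a = K_W·8F_aD/(πd³) = 1.2584 × 71.802 = 90.357 MPa
τ_m = K_s·8F_mD/(πd³) = 1.0851 × 121.67 = 132.02 MPa
Goodman: 1/n_f = τ_a/S_se + τ_m/S_su = 90.357/472 + 132.02/995 = 0.19143 + 0.13268 = 0.32411
n_f = 1/0.32411 = 3.085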